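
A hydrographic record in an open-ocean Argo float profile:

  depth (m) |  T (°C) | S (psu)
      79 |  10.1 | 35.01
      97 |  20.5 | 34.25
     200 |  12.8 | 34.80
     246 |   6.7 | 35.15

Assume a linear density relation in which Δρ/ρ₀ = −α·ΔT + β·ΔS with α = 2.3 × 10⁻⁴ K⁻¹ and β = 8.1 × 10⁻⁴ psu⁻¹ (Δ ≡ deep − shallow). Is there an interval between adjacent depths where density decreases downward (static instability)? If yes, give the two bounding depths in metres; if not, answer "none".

79–97 m

Evaluate Δρ/ρ₀ = −αΔT + βΔS across each adjacent pair:
  79–97 m: −αΔT+βΔS = −(2.3 × 10⁻⁴)(+10.4)+(8.1 × 10⁻⁴)(-0.76) = -3.0 × 10⁻³ → UNSTABLE
  97–200 m: −αΔT+βΔS = −(2.3 × 10⁻⁴)(-7.7)+(8.1 × 10⁻⁴)(+0.55) = 2.2 × 10⁻³ → stable
  200–246 m: −αΔT+βΔS = −(2.3 × 10⁻⁴)(-6.1)+(8.1 × 10⁻⁴)(+0.35) = 1.7 × 10⁻³ → stable
The 79–97 m interval has Δρ < 0: lighter water underlies denser water.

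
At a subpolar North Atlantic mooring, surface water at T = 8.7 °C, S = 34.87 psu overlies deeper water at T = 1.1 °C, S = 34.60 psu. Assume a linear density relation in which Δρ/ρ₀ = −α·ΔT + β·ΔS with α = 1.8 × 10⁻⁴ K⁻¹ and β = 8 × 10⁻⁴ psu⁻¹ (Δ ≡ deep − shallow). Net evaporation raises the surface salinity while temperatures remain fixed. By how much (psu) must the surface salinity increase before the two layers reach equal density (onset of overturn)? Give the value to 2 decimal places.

1.44 psu

Neutral buoyancy requires −α(T_deep − T_surf) + β(S_deep − S_surf′) = 0.
S_surf′ = S_deep − (α/β)·ΔT = 34.60 − (1.8 × 10⁻⁴/8 × 10⁻⁴)·(-7.6) = 36.3100 psu.
Increase required: 36.3100 − 34.87 = 1.4400 psu.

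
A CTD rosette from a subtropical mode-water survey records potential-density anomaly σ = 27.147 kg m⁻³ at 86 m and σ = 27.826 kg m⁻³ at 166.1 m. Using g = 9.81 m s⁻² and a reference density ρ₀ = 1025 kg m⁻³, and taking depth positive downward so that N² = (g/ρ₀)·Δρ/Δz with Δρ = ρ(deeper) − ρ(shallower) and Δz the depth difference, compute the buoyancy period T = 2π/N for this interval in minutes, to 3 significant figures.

Δρ = 1027.826 − 1027.147 = 0.679 kg m⁻³ over Δz = 166.1 − 86 = 80.1 m.
N² = (9.81/1025) × (0.679/80.1) = 8.1130 × 10⁻⁵ s⁻².
N = √(8.1130 × 10⁻⁵) = 9.0072 × 10⁻³ rad s⁻¹, so T = 2π/N = 697.57 s = 11.626 min ≈ 11.6 min.

11.6 min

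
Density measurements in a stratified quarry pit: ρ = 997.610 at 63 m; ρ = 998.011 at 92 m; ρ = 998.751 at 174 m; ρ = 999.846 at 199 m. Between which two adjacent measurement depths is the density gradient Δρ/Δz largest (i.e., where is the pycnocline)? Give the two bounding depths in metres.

174–199 m

Compute the density gradient over each adjacent pair:
  63–92 m: Δρ/Δz = 0.401/29 = 0.014 kg m⁻⁴
  92–174 m: Δρ/Δz = 0.740/82 = 9.0 × 10⁻³ kg m⁻⁴
  174–199 m: Δρ/Δz = 1.095/25 = 0.044 kg m⁻⁴
The largest gradient is in the 174–199 m interval — the pycnocline.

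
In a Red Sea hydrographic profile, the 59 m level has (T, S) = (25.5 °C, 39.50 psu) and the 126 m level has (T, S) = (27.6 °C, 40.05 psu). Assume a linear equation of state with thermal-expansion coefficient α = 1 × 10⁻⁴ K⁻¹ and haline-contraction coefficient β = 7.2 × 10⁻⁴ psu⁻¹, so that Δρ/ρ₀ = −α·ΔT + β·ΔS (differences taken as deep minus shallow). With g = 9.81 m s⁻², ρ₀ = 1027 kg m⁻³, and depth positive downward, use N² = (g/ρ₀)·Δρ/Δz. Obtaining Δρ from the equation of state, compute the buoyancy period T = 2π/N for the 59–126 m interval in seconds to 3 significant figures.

1.20 × 10³ s

ΔT = +2.1 K, ΔS = +0.55 psu (deep − shallow).
Δρ/ρ₀ = −αΔT + βΔS = -2.10 × 10⁻⁴ + 3.96 × 10⁻⁴ = 1.86 × 10⁻⁴, so Δρ ≈ 0.1910 kg m⁻³.
N² = (g/ρ₀)·Δρ/Δz = g·(Δρ/ρ₀)/Δz = 9.81 × 1.86 × 10⁻⁴ / 67 = 2.7234 × 10⁻⁵ s⁻².
N = √(2.7234 × 10⁻⁵) = 5.2186 × 10⁻³ rad s⁻¹ → T = 2π/N = 1.2040 × 10³ s ≈ 1.20 × 10³ s.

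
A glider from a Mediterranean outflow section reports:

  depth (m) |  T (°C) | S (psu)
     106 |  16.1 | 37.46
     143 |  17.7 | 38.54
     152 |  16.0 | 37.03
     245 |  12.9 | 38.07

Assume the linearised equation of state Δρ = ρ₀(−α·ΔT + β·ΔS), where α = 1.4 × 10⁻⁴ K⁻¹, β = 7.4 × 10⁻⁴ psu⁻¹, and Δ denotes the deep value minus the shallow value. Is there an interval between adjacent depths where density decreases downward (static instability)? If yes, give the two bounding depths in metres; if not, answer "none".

Evaluate Δρ/ρ₀ = −αΔT + βΔS across each adjacent pair:
  106–143 m: −αΔT+βΔS = −(1.4 × 10⁻⁴)(+1.6)+(7.4 × 10⁻⁴)(+1.08) = 5.8 × 10⁻⁴ → stable
  143–152 m: −αΔT+βΔS = −(1.4 × 10⁻⁴)(-1.7)+(7.4 × 10⁻⁴)(-1.51) = -8.8 × 10⁻⁴ → UNSTABLE
  152–245 m: −αΔT+βΔS = −(1.4 × 10⁻⁴)(-3.1)+(7.4 × 10⁻⁴)(+1.04) = 1.2 × 10⁻³ → stable
The 143–152 m interval has Δρ < 0: lighter water underlies denser water.

143–152 m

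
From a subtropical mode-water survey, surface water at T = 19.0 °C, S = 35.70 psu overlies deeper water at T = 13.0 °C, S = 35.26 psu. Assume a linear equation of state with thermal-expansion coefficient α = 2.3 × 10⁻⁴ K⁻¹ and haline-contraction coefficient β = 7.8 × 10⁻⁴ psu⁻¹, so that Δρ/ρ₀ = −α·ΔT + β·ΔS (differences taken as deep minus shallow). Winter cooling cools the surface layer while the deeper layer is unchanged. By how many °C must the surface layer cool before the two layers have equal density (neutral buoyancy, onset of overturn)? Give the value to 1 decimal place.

Neutral buoyancy requires Δρ = 0, i.e. −α(T_deep − T_surf′) + β(S_deep − S_surf) = 0.
T_surf′ = T_deep − (β/α)·ΔS = 13.0 − (7.8 × 10⁻⁴/2.3 × 10⁻⁴)·(-0.44) = 14.492 °C.
Cooling required: 19.0 − (14.492) = 4.508 °C.

4.5 °C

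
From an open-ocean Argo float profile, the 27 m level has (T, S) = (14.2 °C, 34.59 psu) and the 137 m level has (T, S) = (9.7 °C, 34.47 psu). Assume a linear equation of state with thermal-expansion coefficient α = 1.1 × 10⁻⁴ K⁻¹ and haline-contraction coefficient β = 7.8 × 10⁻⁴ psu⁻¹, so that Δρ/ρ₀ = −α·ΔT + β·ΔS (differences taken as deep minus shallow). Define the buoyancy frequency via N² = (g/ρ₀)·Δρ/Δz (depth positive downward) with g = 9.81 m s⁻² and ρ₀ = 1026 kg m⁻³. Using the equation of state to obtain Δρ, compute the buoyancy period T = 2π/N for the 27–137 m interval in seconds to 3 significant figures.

1.05 × 10³ s

ΔT = -4.5 K, ΔS = -0.12 psu (deep − shallow).
Δρ/ρ₀ = −αΔT + βΔS = 4.95 × 10⁻⁴ − 9.36 × 10⁻⁵ = 4.014 × 10⁻⁴, so Δρ ≈ 0.4118 kg m⁻³.
N² = (g/ρ₀)·Δρ/Δz = g·(Δρ/ρ₀)/Δz = 9.81 × 4.014 × 10⁻⁴ / 110 = 3.5798 × 10⁻⁵ s⁻².
N = √(3.5798 × 10⁻⁵) = 5.9831 × 10⁻³ rad s⁻¹ → T = 2π/N = 1.0502 × 10³ s ≈ 1.05 × 10³ s.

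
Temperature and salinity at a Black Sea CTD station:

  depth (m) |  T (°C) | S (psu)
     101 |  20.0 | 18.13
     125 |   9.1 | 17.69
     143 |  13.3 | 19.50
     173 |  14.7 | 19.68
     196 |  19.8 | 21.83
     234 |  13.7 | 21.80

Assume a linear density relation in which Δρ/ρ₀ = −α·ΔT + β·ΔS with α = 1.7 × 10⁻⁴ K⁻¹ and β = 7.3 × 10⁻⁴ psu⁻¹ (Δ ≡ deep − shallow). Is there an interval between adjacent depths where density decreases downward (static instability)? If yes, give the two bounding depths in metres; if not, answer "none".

Evaluate Δρ/ρ₀ = −αΔT + βΔS across each adjacent pair:
  101–125 m: −αΔT+βΔS = −(1.7 × 10⁻⁴)(-10.9)+(7.3 × 10⁻⁴)(-0.44) = 1.5 × 10⁻³ → stable
  125–143 m: −αΔT+βΔS = −(1.7 × 10⁻⁴)(+4.2)+(7.3 × 10⁻⁴)(+1.81) = 6.1 × 10⁻⁴ → stable
  143–173 m: −αΔT+βΔS = −(1.7 × 10⁻⁴)(+1.4)+(7.3 × 10⁻⁴)(+0.18) = -1.1 × 10⁻⁴ → UNSTABLE
  173–196 m: −αΔT+βΔS = −(1.7 × 10⁻⁴)(+5.1)+(7.3 × 10⁻⁴)(+2.15) = 7.0 × 10⁻⁴ → stable
  196–234 m: −αΔT+βΔS = −(1.7 × 10⁻⁴)(-6.1)+(7.3 × 10⁻⁴)(-0.03) = 1.0 × 10⁻³ → stable
The 143–173 m interval has Δρ < 0: lighter water underlies denser water.

143–173 m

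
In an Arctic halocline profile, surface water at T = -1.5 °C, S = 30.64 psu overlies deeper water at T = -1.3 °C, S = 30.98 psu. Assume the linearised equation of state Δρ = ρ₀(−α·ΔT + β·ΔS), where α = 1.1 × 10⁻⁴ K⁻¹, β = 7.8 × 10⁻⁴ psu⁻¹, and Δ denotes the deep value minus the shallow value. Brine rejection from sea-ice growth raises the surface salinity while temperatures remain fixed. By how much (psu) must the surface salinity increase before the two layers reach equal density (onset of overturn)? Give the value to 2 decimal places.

Neutral buoyancy requires −α(T_deep − T_surf) + β(S_deep − S_surf′) = 0.
S_surf′ = S_deep − (α/β)·ΔT = 30.98 − (1.1 × 10⁻⁴/7.8 × 10⁻⁴)·(+0.2) = 30.9518 psu.
Increase required: 30.9518 − 30.64 = 0.3118 psu.

0.31 psu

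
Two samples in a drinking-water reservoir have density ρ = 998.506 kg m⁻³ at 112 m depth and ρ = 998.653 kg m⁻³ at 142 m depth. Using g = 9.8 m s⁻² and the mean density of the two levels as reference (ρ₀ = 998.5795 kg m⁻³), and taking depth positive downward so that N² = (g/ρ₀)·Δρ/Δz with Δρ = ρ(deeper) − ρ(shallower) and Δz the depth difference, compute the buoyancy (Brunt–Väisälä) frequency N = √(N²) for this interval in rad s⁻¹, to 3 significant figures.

6.93 × 10⁻³ rad s⁻¹

Δρ = 998.653 − 998.506 = 0.147 kg m⁻³ over Δz = 142 − 112 = 30 m.
N² = (9.8/998.5795) × (0.147/30) = 4.8088 × 10⁻⁵ s⁻².
N = √(4.8088 × 10⁻⁵) = 6.9346 × 10⁻³ rad s⁻¹ ≈ 6.93 × 10⁻³ rad s⁻¹.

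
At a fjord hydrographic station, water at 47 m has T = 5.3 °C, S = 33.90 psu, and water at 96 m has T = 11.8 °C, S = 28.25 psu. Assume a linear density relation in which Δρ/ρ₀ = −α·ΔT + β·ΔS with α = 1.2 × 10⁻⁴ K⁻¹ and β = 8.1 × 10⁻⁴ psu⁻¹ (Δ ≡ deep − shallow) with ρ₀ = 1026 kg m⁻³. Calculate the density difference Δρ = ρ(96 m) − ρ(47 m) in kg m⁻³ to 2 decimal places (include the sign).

-5.50 kg m⁻³

ΔT = +6.5 K, ΔS = -5.65 psu (deep − shallow).
Δρ/ρ₀ = −(1.2 × 10⁻⁴)(+6.5) + (8.1 × 10⁻⁴)(-5.65) = -5.3565 × 10⁻³.
Δρ = 1026 × (-5.3565 × 10⁻³) = -5.50 kg m⁻³.
Negative Δρ: lighter below, statically unstable.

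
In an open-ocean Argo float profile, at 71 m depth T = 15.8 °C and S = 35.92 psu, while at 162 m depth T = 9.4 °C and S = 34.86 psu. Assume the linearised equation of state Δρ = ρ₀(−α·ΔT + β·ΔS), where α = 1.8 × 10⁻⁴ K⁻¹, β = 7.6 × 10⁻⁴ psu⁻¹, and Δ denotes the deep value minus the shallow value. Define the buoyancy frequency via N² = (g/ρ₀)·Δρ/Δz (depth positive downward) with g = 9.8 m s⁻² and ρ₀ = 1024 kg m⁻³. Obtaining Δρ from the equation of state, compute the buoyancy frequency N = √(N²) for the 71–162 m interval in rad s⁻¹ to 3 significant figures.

6.11 × 10⁻³ rad s⁻¹

ΔT = -6.4 K, ΔS = -1.06 psu (deep − shallow).
Δρ/ρ₀ = −αΔT + βΔS = 1.152 × 10⁻³ − 8.056 × 10⁻⁴ = 3.464 × 10⁻⁴, so Δρ ≈ 0.3547 kg m⁻³.
N² = (g/ρ₀)·Δρ/Δz = g·(Δρ/ρ₀)/Δz = 9.8 × 3.464 × 10⁻⁴ / 91 = 3.7305 × 10⁻⁵ s⁻².
N = √(3.7305 × 10⁻⁵) = 6.1078 × 10⁻³ rad s⁻¹ ≈ 6.11 × 10⁻³ rad s⁻¹.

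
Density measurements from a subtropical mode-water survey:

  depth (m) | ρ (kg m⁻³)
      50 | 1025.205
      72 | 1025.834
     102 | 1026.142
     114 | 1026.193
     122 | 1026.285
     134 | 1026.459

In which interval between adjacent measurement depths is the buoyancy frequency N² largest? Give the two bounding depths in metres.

Compute the density gradient over each adjacent pair:
  50–72 m: Δρ/Δz = 0.629/22 = 0.029 kg m⁻⁴
  72–102 m: Δρ/Δz = 0.308/30 = 0.010 kg m⁻⁴
  102–114 m: Δρ/Δz = 0.051/12 = 4.2 × 10⁻³ kg m⁻⁴
  114–122 m: Δρ/Δz = 0.092/8 = 0.011 kg m⁻⁴
  122–134 m: Δρ/Δz = 0.174/12 = 0.014 kg m⁻⁴
The largest gradient is in the 50–72 m interval — the pycnocline.

50–72 m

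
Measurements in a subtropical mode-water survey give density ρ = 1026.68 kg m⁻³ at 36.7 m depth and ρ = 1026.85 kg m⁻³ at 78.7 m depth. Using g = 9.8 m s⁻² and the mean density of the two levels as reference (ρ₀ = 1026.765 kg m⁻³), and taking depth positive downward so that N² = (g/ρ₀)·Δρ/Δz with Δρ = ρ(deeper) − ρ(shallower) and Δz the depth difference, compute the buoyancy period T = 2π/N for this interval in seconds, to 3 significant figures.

1.01 × 10³ s

Δρ = 1026.85 − 1026.68 = 0.17 kg m⁻³ over Δz = 78.7 − 36.7 = 42 m.
N² = (9.8/1026.765) × (0.17/42) = 3.8633 × 10⁻⁵ s⁻².
N = √(3.8633 × 10⁻⁵) = 6.2155 × 10⁻³ rad s⁻¹, so T = 2π/N = 1.0109 × 10³ s ≈ 1.01 × 10³ s.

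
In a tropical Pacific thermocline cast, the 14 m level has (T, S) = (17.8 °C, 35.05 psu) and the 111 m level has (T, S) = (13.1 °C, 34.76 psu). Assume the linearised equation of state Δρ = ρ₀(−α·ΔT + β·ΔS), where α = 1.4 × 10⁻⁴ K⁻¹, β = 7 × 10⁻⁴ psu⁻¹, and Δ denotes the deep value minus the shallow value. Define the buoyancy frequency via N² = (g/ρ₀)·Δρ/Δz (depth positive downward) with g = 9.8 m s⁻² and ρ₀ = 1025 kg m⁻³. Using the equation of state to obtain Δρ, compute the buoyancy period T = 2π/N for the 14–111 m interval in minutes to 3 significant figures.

15.4 min

ΔT = -4.7 K, ΔS = -0.29 psu (deep − shallow).
Δρ/ρ₀ = −αΔT + βΔS = 6.58 × 10⁻⁴ − 2.03 × 10⁻⁴ = 4.55 × 10⁻⁴, so Δρ ≈ 0.4664 kg m⁻³.
N² = (g/ρ₀)·Δρ/Δz = g·(Δρ/ρ₀)/Δz = 9.8 × 4.55 × 10⁻⁴ / 97 = 4.5969 × 10⁻⁵ s⁻².
N = √(4.5969 × 10⁻⁵) = 6.7800 × 10⁻³ rad s⁻¹ → T = 2π/N = 926.72 s = 15.445 min ≈ 15.4 min.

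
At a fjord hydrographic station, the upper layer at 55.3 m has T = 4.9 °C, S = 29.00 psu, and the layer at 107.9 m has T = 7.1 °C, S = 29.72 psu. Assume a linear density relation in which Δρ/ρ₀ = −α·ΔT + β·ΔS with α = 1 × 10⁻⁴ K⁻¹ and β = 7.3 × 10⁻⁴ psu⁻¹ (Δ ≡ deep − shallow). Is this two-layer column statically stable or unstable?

ΔT = 7.1 − 4.9 = +2.2 K and ΔS = 29.72 − 29.00 = +0.72 psu (deep − shallow).
−αΔT = -2.20 × 10⁻⁴; βΔS = 5.256 × 10⁻⁴; sum Δρ/ρ₀ = 3.056 × 10⁻⁴.
Δρ/ρ₀ > 0, so Δρ > 0: deeper water is denser → statically stable.

stable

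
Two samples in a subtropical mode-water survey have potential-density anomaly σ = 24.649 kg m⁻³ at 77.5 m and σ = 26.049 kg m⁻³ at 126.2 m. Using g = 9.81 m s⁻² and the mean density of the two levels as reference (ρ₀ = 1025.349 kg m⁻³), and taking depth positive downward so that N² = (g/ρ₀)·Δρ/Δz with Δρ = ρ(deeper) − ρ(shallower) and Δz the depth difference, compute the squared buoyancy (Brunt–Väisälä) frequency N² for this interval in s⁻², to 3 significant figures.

2.75 × 10⁻⁴ s⁻²

Δρ = 1026.049 − 1024.649 = 1.400 kg m⁻³ over Δz = 126.2 − 77.5 = 48.7 m.
N² = (9.81/1025.349) × (1.400/48.7) = 2.7504 × 10⁻⁴ s⁻² ≈ 2.75 × 10⁻⁴ s⁻².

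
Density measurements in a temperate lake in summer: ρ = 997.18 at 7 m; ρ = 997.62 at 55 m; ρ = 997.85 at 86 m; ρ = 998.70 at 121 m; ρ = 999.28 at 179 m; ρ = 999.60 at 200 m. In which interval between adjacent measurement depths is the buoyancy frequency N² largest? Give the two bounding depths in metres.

Compute the density gradient over each adjacent pair:
  7–55 m: Δρ/Δz = 0.44/48 = 9.2 × 10⁻³ kg m⁻⁴
  55–86 m: Δρ/Δz = 0.23/31 = 7.4 × 10⁻³ kg m⁻⁴
  86–121 m: Δρ/Δz = 0.85/35 = 0.024 kg m⁻⁴
  121–179 m: Δρ/Δz = 0.58/58 = 0.010 kg m⁻⁴
  179–200 m: Δρ/Δz = 0.32/21 = 0.015 kg m⁻⁴
The largest gradient is in the 86–121 m interval — the pycnocline.

86–121 m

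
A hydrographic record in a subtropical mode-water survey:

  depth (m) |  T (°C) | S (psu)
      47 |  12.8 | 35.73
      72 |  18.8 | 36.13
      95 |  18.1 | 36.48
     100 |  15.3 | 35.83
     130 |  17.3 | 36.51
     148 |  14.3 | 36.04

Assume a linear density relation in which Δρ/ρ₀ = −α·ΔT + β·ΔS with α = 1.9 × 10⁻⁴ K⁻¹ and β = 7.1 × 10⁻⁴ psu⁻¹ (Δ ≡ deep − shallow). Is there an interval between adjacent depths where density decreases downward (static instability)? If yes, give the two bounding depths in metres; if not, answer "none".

47–72 m

Evaluate Δρ/ρ₀ = −αΔT + βΔS across each adjacent pair:
  47–72 m: −αΔT+βΔS = −(1.9 × 10⁻⁴)(+6.0)+(7.1 × 10⁻⁴)(+0.40) = -8.6 × 10⁻⁴ → UNSTABLE
  72–95 m: −αΔT+βΔS = −(1.9 × 10⁻⁴)(-0.7)+(7.1 × 10⁻⁴)(+0.35) = 3.8 × 10⁻⁴ → stable
  95–100 m: −αΔT+βΔS = −(1.9 × 10⁻⁴)(-2.8)+(7.1 × 10⁻⁴)(-0.65) = 7.0 × 10⁻⁵ → stable
  100–130 m: −αΔT+βΔS = −(1.9 × 10⁻⁴)(+2.0)+(7.1 × 10⁻⁴)(+0.68) = 1.0 × 10⁻⁴ → stable
  130–148 m: −αΔT+βΔS = −(1.9 × 10⁻⁴)(-3.0)+(7.1 × 10⁻⁴)(-0.47) = 2.4 × 10⁻⁴ → stable
The 47–72 m interval has Δρ < 0: lighter water underlies denser water.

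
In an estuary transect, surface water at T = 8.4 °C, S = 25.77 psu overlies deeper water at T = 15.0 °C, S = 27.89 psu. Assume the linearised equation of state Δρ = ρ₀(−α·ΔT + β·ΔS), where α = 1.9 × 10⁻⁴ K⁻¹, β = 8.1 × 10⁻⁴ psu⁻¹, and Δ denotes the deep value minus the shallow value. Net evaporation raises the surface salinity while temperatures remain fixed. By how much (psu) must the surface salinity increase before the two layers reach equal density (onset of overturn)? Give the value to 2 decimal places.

Neutral buoyancy requires −α(T_deep − T_surf) + β(S_deep − S_surf′) = 0.
S_surf′ = S_deep − (α/β)·ΔT = 27.89 − (1.9 × 10⁻⁴/8.1 × 10⁻⁴)·(+6.6) = 26.3419 psu.
Increase required: 26.3419 − 25.77 = 0.5719 psu.

0.57 psu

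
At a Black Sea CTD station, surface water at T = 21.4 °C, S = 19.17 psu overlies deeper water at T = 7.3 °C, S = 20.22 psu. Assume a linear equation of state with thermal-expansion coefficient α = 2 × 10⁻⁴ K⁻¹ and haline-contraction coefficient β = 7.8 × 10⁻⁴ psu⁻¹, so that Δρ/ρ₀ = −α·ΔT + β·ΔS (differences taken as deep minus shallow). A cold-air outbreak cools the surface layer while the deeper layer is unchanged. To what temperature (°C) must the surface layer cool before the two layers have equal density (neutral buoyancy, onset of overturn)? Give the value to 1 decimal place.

Neutral buoyancy requires Δρ = 0, i.e. −α(T_deep − T_surf′) + β(S_deep − S_surf) = 0.
T_surf′ = T_deep − (β/α)·ΔS = 7.3 − (7.8 × 10⁻⁴/2 × 10⁻⁴)·(+1.05) = 3.205 °C.
Cooling required: 21.4 − (3.205) = 18.195 °C.

3.2 °C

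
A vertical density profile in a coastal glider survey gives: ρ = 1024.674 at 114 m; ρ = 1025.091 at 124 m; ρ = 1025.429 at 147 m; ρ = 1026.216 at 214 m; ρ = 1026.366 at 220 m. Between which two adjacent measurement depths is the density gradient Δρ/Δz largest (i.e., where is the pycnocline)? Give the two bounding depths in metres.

Compute the density gradient over each adjacent pair:
  114–124 m: Δρ/Δz = 0.417/10 = 0.042 kg m⁻⁴
  124–147 m: Δρ/Δz = 0.338/23 = 0.015 kg m⁻⁴
  147–214 m: Δρ/Δz = 0.787/67 = 0.012 kg m⁻⁴
  214–220 m: Δρ/Δz = 0.150/6 = 0.025 kg m⁻⁴
The largest gradient is in the 114–124 m interval — the pycnocline.

114–124 m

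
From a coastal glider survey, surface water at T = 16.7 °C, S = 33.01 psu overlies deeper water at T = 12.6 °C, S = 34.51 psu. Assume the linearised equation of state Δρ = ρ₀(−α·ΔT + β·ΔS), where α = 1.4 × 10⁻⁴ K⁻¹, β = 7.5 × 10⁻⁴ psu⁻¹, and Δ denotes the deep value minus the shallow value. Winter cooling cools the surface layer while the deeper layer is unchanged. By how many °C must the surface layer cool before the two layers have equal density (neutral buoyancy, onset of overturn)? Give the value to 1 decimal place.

Neutral buoyancy requires Δρ = 0, i.e. −α(T_deep − T_surf′) + β(S_deep − S_surf) = 0.
T_surf′ = T_deep − (β/α)·ΔS = 12.6 − (7.5 × 10⁻⁴/1.4 × 10⁻⁴)·(+1.50) = 4.564 °C.
Cooling required: 16.7 − (4.564) = 12.136 °C.

12.1 °C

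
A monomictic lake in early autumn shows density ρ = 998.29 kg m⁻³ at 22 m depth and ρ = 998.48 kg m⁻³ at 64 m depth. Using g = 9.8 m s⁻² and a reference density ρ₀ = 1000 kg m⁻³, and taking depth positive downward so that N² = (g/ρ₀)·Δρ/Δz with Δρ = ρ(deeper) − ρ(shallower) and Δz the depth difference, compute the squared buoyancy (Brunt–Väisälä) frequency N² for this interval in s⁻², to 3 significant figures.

Δρ = 998.48 − 998.29 = 0.19 kg m⁻³ over Δz = 64 − 22 = 42 m.
N² = (9.8/1000) × (0.19/42) = 4.4333 × 10⁻⁵ s⁻² ≈ 4.43 × 10⁻⁵ s⁻².

4.43 × 10⁻⁵ s⁻²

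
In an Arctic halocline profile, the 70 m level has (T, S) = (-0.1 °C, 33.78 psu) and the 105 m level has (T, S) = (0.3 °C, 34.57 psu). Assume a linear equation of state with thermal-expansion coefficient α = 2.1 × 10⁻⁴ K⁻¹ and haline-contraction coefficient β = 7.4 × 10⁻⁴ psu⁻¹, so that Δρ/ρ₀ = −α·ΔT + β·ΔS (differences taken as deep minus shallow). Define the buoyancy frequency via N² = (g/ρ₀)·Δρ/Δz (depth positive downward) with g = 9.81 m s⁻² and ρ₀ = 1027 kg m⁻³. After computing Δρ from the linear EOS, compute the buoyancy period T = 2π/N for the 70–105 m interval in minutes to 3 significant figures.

8.84 min

ΔT = +0.4 K, ΔS = +0.79 psu (deep − shallow).
Δρ/ρ₀ = −αΔT + βΔS = -8.40 × 10⁻⁵ + 5.846 × 10⁻⁴ = 5.006 × 10⁻⁴, so Δρ ≈ 0.5141 kg m⁻³.
N² = (g/ρ₀)·Δρ/Δz = g·(Δρ/ρ₀)/Δz = 9.81 × 5.006 × 10⁻⁴ / 35 = 1.4031 × 10⁻⁴ s⁻².
N = √(1.4031 × 10⁻⁴) = 0.011845 rad s⁻¹ → T = 2π/N = 530.45 s = 8.8408 min ≈ 8.84 min.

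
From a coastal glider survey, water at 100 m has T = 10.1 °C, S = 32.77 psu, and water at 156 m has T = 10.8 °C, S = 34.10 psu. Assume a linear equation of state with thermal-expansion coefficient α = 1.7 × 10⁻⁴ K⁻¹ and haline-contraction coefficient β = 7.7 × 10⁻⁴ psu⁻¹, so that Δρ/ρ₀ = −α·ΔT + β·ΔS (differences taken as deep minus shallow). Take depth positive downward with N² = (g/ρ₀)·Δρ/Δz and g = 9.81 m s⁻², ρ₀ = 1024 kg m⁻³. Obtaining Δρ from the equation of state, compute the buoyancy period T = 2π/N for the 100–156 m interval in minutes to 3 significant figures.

8.32 min

ΔT = +0.7 K, ΔS = +1.33 psu (deep − shallow).
Δρ/ρ₀ = −αΔT + βΔS = -1.19 × 10⁻⁴ + 1.0241 × 10⁻³ = 9.051 × 10⁻⁴, so Δρ ≈ 0.9268 kg m⁻³.
N² = (g/ρ₀)·Δρ/Δz = g·(Δρ/ρ₀)/Δz = 9.81 × 9.051 × 10⁻⁴ / 56 = 1.5855 × 10⁻⁴ s⁻².
N = √(1.5855 × 10⁻⁴) = 0.012592 rad s⁻¹ → T = 2π/N = 498.98 s = 8.3163 min ≈ 8.32 min.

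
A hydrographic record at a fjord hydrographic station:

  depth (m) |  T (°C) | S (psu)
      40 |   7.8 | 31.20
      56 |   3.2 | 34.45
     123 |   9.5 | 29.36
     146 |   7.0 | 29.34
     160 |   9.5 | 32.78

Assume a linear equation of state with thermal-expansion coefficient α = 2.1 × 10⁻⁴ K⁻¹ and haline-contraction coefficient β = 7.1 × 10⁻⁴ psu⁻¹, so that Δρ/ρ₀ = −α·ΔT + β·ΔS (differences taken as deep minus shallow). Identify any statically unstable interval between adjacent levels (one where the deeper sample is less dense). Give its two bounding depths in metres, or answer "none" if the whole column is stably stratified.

56–123 m

Evaluate Δρ/ρ₀ = −αΔT + βΔS across each adjacent pair:
  40–56 m: −αΔT+βΔS = −(2.1 × 10⁻⁴)(-4.6)+(7.1 × 10⁻⁴)(+3.25) = 3.3 × 10⁻³ → stable
  56–123 m: −αΔT+βΔS = −(2.1 × 10⁻⁴)(+6.3)+(7.1 × 10⁻⁴)(-5.09) = -4.9 × 10⁻³ → UNSTABLE
  123–146 m: −αΔT+βΔS = −(2.1 × 10⁻⁴)(-2.5)+(7.1 × 10⁻⁴)(-0.02) = 5.1 × 10⁻⁴ → stable
  146–160 m: −αΔT+βΔS = −(2.1 × 10⁻⁴)(+2.5)+(7.1 × 10⁻⁴)(+3.44) = 1.9 × 10⁻³ → stable
The 56–123 m interval has Δρ < 0: lighter water underlies denser water.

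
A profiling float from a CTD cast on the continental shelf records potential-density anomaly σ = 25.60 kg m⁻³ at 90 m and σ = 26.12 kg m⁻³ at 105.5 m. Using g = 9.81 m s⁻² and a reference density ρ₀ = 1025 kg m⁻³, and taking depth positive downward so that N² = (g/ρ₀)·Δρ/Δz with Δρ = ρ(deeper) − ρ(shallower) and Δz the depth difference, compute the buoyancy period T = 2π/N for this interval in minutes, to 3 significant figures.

5.84 min

Δρ = 1026.12 − 1025.60 = 0.52 kg m⁻³ over Δz = 105.5 − 90 = 15.5 m.
N² = (9.81/1025) × (0.52/15.5) = 3.2108 × 10⁻⁴ s⁻².
N = √(3.2108 × 10⁻⁴) = 0.017919 rad s⁻¹, so T = 2π/N = 350.64 s = 5.8440 min ≈ 5.84 min.
N² > 0, so the interval is statically stable.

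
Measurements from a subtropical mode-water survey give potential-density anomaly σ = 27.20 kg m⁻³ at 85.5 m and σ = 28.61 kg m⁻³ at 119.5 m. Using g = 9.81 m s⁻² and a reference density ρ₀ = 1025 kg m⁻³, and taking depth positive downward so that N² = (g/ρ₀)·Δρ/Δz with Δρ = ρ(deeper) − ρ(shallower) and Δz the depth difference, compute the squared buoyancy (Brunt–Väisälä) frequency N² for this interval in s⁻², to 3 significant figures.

3.97 × 10⁻⁴ s⁻²

Δρ = 1028.61 − 1027.20 = 1.41 kg m⁻³ over Δz = 119.5 − 85.5 = 34 m.
N² = (9.81/1025) × (1.41/34) = 3.9690 × 10⁻⁴ s⁻² ≈ 3.97 × 10⁻⁴ s⁻².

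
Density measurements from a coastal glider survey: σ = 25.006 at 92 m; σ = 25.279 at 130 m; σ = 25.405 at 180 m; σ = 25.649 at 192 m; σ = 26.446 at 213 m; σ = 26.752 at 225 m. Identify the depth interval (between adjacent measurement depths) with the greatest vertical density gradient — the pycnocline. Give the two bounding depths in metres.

192–213 m

Compute the density gradient over each adjacent pair:
  92–130 m: Δρ/Δz = 0.273/38 = 7.2 × 10⁻³ kg m⁻⁴
  130–180 m: Δρ/Δz = 0.126/50 = 2.5 × 10⁻³ kg m⁻⁴
  180–192 m: Δρ/Δz = 0.244/12 = 0.020 kg m⁻⁴
  192–213 m: Δρ/Δz = 0.797/21 = 0.038 kg m⁻⁴
  213–225 m: Δρ/Δz = 0.306/12 = 0.025 kg m⁻⁴
The largest gradient is in the 192–213 m interval — the pycnocline.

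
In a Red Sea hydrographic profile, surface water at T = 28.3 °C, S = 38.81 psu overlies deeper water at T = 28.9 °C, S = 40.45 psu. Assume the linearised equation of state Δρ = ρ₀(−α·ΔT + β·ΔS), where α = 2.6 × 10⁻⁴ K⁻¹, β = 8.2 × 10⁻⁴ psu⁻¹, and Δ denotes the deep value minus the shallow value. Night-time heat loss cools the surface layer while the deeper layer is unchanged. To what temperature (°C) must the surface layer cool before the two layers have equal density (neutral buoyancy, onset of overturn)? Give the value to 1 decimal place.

23.7 °C

Neutral buoyancy requires Δρ = 0, i.e. −α(T_deep − T_surf′) + β(S_deep − S_surf) = 0.
T_surf′ = T_deep − (β/α)·ΔS = 28.9 − (8.2 × 10⁻⁴/2.6 × 10⁻⁴)·(+1.64) = 23.728 °C.
Cooling required: 28.3 − (23.728) = 4.572 °C.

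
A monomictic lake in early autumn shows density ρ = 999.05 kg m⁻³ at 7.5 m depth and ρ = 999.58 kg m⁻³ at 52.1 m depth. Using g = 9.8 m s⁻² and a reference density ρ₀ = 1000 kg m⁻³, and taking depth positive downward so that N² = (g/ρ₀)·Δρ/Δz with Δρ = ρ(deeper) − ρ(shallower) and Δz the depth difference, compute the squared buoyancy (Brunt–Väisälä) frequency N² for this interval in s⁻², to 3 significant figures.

1.16 × 10⁻⁴ s⁻²

Δρ = 999.58 − 999.05 = 0.53 kg m⁻³ over Δz = 52.1 − 7.5 = 44.6 m.
N² = (9.8/1000) × (0.53/44.6) = 1.1646 × 10⁻⁴ s⁻² ≈ 1.16 × 10⁻⁴ s⁻².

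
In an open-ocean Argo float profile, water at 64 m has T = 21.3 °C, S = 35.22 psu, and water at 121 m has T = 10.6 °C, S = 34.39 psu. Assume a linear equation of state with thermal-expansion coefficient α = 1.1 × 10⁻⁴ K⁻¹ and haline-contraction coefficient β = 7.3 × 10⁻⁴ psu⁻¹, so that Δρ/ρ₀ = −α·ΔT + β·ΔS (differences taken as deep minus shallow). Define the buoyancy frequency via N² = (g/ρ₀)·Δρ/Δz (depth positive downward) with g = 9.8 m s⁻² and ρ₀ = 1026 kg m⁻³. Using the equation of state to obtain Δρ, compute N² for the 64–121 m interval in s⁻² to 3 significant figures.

ΔT = -10.7 K, ΔS = -0.83 psu (deep − shallow).
Δρ/ρ₀ = −αΔT + βΔS = 1.177 × 10⁻³ − 6.059 × 10⁻⁴ = 5.711 × 10⁻⁴, so Δρ ≈ 0.5859 kg m⁻³.
N² = (g/ρ₀)·Δρ/Δz = g·(Δρ/ρ₀)/Δz = 9.8 × 5.711 × 10⁻⁴ / 57 = 9.8189 × 10⁻⁵ s⁻² ≈ 9.82 × 10⁻⁵ s⁻².

9.82 × 10⁻⁵ s⁻²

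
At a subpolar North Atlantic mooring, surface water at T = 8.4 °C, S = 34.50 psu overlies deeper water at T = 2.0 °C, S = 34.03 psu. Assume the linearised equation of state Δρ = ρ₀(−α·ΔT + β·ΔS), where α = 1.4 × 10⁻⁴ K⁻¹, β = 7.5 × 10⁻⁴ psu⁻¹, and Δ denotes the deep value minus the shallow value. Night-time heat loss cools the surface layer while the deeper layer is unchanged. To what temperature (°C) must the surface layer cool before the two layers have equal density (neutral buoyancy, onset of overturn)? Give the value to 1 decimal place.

4.5 °C

Neutral buoyancy requires Δρ = 0, i.e. −α(T_deep − T_surf′) + β(S_deep − S_surf) = 0.
T_surf′ = T_deep − (β/α)·ΔS = 2.0 − (7.5 × 10⁻⁴/1.4 × 10⁻⁴)·(-0.47) = 4.518 °C.
Cooling required: 8.4 − (4.518) = 3.882 °C.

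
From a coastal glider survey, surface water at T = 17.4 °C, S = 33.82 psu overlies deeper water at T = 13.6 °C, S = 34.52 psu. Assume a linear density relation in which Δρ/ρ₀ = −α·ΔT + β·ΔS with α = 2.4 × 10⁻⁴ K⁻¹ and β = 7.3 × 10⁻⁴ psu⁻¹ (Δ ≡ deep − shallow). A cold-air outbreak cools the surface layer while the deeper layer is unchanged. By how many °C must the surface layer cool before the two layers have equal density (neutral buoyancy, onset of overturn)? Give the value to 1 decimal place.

Neutral buoyancy requires Δρ = 0, i.e. −α(T_deep − T_surf′) + β(S_deep − S_surf) = 0.
T_surf′ = T_deep − (β/α)·ΔS = 13.6 − (7.3 × 10⁻⁴/2.4 × 10⁻⁴)·(+0.70) = 11.471 °C.
Cooling required: 17.4 − (11.471) = 5.929 °C.

5.9 °C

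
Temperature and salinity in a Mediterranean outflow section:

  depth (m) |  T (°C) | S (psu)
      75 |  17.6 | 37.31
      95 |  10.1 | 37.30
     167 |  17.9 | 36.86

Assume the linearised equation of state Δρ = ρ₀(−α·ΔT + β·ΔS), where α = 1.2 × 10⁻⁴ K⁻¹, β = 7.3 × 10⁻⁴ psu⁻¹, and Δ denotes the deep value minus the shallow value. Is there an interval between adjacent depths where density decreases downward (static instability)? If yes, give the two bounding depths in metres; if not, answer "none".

Evaluate Δρ/ρ₀ = −αΔT + βΔS across each adjacent pair:
  75–95 m: −αΔT+βΔS = −(1.2 × 10⁻⁴)(-7.5)+(7.3 × 10⁻⁴)(-0.01) = 8.9 × 10⁻⁴ → stable
  95–167 m: −αΔT+βΔS = −(1.2 × 10⁻⁴)(+7.8)+(7.3 × 10⁻⁴)(-0.44) = -1.3 × 10⁻³ → UNSTABLE
The 95–167 m interval has Δρ < 0: lighter water underlies denser water.

95–167 m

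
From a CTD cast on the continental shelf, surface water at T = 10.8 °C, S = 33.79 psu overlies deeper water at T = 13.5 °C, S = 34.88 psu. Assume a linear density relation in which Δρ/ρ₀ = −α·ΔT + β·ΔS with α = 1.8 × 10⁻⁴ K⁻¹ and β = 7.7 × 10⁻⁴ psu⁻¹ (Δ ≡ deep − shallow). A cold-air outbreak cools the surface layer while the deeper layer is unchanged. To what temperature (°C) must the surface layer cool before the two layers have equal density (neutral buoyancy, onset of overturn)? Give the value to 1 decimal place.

8.8 °C

Neutral buoyancy requires Δρ = 0, i.e. −α(T_deep − T_surf′) + β(S_deep − S_surf) = 0.
T_surf′ = T_deep − (β/α)·ΔS = 13.5 − (7.7 × 10⁻⁴/1.8 × 10⁻⁴)·(+1.09) = 8.837 °C.
Cooling required: 10.8 − (8.837) = 1.963 °C.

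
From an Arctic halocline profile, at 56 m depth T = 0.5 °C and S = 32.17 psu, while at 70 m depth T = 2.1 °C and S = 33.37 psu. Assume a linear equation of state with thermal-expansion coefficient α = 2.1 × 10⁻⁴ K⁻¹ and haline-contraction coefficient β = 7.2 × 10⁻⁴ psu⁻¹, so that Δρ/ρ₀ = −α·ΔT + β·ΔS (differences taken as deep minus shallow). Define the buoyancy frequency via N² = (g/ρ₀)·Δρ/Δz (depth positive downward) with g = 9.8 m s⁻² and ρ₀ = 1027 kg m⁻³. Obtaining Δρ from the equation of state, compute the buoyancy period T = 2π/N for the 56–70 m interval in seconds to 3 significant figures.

327 s

ΔT = +1.6 K, ΔS = +1.20 psu (deep − shallow).
Δρ/ρ₀ = −αΔT + βΔS = -3.36 × 10⁻⁴ + 8.64 × 10⁻⁴ = 5.28 × 10⁻⁴, so Δρ ≈ 0.5423 kg m⁻³.
N² = (g/ρ₀)·Δρ/Δz = g·(Δρ/ρ₀)/Δz = 9.8 × 5.28 × 10⁻⁴ / 14 = 3.6960 × 10⁻⁴ s⁻².
N = √(3.6960 × 10⁻⁴) = 0.019225 rad s⁻¹ → T = 2π/N = 326.82 s ≈ 327 s.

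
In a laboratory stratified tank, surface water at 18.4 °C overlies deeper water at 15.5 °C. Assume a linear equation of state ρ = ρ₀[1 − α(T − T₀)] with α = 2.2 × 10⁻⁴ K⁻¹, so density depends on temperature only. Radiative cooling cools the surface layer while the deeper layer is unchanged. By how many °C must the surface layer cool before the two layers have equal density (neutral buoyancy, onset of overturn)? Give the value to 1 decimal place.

2.9 °C

With temperature the only control, equal density requires T_surf′ = T_deep.
T_surf′ = 15.5 °C.
Cooling required: 18.4 − 15.5 = 2.9 °C.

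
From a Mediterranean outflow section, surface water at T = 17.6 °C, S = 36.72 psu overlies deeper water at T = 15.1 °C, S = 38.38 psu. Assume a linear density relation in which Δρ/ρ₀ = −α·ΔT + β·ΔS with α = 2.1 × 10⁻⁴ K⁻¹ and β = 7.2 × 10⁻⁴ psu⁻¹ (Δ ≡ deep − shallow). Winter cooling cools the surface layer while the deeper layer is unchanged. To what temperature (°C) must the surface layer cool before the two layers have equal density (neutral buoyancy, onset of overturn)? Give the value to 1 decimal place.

9.4 °C

Neutral buoyancy requires Δρ = 0, i.e. −α(T_deep − T_surf′) + β(S_deep − S_surf) = 0.
T_surf′ = T_deep − (β/α)·ΔS = 15.1 − (7.2 × 10⁻⁴/2.1 × 10⁻⁴)·(+1.66) = 9.409 °C.
Cooling required: 17.6 − (9.409) = 8.191 °C.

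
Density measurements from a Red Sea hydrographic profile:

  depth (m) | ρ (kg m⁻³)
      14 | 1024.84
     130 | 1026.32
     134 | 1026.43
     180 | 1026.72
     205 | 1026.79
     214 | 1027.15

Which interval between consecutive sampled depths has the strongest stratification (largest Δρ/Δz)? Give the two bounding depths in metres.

Compute the density gradient over each adjacent pair:
  14–130 m: Δρ/Δz = 1.48/116 = 0.013 kg m⁻⁴
  130–134 m: Δρ/Δz = 0.11/4 = 0.028 kg m⁻⁴
  134–180 m: Δρ/Δz = 0.29/46 = 6.3 × 10⁻³ kg m⁻⁴
  180–205 m: Δρ/Δz = 0.07/25 = 2.8 × 10⁻³ kg m⁻⁴
  205–214 m: Δρ/Δz = 0.36/9 = 0.040 kg m⁻⁴
The largest gradient is in the 205–214 m interval — the pycnocline.

205–214 m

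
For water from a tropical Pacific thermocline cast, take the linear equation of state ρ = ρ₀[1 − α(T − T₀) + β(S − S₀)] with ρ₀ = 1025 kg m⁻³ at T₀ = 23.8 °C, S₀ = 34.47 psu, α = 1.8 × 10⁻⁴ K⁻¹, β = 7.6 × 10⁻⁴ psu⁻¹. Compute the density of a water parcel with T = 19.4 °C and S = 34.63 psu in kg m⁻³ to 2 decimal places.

T − T₀ = -4.4 K, S − S₀ = +0.16 psu.
Bracket = 1 − α·(-4.4) + β·(+0.16) = 1 + (9.136 × 10⁻⁴) = 1.0009136.
ρ = 1025 × 1.0009136 = 1025.94 kg m⁻³.

1025.94 kg m⁻³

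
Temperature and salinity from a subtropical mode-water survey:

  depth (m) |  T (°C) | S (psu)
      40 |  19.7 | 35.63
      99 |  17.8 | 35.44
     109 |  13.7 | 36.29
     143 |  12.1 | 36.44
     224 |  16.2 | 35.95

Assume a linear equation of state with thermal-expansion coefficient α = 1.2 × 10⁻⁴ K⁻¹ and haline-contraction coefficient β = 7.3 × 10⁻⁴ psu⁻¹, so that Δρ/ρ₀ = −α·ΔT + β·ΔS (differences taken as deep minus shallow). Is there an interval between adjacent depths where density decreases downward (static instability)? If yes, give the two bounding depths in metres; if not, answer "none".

Evaluate Δρ/ρ₀ = −αΔT + βΔS across each adjacent pair:
  40–99 m: −αΔT+βΔS = −(1.2 × 10⁻⁴)(-1.9)+(7.3 × 10⁻⁴)(-0.19) = 8.9 × 10⁻⁵ → stable
  99–109 m: −αΔT+βΔS = −(1.2 × 10⁻⁴)(-4.1)+(7.3 × 10⁻⁴)(+0.85) = 1.1 × 10⁻³ → stable
  109–143 m: −αΔT+βΔS = −(1.2 × 10⁻⁴)(-1.6)+(7.3 × 10⁻⁴)(+0.15) = 3.0 × 10⁻⁴ → stable
  143–224 m: −αΔT+βΔS = −(1.2 × 10⁻⁴)(+4.1)+(7.3 × 10⁻⁴)(-0.49) = -8.5 × 10⁻⁴ → UNSTABLE
The 143–224 m interval has Δρ < 0: lighter water underlies denser water.

143–224 m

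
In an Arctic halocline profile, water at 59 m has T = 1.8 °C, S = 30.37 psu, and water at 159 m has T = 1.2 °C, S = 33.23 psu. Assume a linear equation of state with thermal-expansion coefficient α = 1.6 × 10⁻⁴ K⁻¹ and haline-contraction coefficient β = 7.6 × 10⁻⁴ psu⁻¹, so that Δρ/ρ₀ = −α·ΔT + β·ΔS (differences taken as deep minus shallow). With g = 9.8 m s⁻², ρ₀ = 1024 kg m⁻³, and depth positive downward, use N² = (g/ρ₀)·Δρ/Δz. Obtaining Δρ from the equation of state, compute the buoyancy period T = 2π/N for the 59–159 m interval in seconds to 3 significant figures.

421 s

ΔT = -0.6 K, ΔS = +2.86 psu (deep − shallow).
Δρ/ρ₀ = −αΔT + βΔS = 9.60 × 10⁻⁵ + 2.1736 × 10⁻³ = 2.2696 × 10⁻³, so Δρ ≈ 2.324 kg m⁻³.
N² = (g/ρ₀)·Δρ/Δz = g·(Δρ/ρ₀)/Δz = 9.8 × 2.2696 × 10⁻³ / 100 = 2.2242 × 10⁻⁴ s⁻².
N = √(2.2242 × 10⁻⁴) = 0.014914 rad s⁻¹ → T = 2π/N = 421.29 s ≈ 421 s.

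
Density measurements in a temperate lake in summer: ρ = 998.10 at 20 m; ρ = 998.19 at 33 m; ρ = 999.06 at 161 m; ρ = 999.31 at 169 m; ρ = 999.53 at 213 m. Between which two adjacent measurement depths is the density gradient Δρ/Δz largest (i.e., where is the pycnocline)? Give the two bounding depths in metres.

Compute the density gradient over each adjacent pair:
  20–33 m: Δρ/Δz = 0.09/13 = 6.9 × 10⁻³ kg m⁻⁴
  33–161 m: Δρ/Δz = 0.87/128 = 6.8 × 10⁻³ kg m⁻⁴
  161–169 m: Δρ/Δz = 0.25/8 = 0.031 kg m⁻⁴
  169–213 m: Δρ/Δz = 0.22/44 = 5.0 × 10⁻³ kg m⁻⁴
The largest gradient is in the 161–169 m interval — the pycnocline.

161–169 m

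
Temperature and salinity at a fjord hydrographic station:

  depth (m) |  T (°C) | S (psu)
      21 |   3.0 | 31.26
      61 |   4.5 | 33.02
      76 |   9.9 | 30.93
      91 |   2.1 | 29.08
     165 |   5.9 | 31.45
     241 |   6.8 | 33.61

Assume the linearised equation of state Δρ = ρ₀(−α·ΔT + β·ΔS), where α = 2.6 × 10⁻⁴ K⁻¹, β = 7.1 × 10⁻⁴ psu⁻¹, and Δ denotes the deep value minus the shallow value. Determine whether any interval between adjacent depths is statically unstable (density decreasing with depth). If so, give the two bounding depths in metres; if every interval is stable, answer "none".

Evaluate Δρ/ρ₀ = −αΔT + βΔS across each adjacent pair:
  21–61 m: −αΔT+βΔS = −(2.6 × 10⁻⁴)(+1.5)+(7.1 × 10⁻⁴)(+1.76) = 8.6 × 10⁻⁴ → stable
  61–76 m: −αΔT+βΔS = −(2.6 × 10⁻⁴)(+5.4)+(7.1 × 10⁻⁴)(-2.09) = -2.9 × 10⁻³ → UNSTABLE
  76–91 m: −αΔT+βΔS = −(2.6 × 10⁻⁴)(-7.8)+(7.1 × 10⁻⁴)(-1.85) = 7.1 × 10⁻⁴ → stable
  91–165 m: −αΔT+βΔS = −(2.6 × 10⁻⁴)(+3.8)+(7.1 × 10⁻⁴)(+2.37) = 6.9 × 10⁻⁴ → stable
  165–241 m: −αΔT+βΔS = −(2.6 × 10⁻⁴)(+0.9)+(7.1 × 10⁻⁴)(+2.16) = 1.3 × 10⁻³ → stable
The 61–76 m interval has Δρ < 0: lighter water underlies denser water.

61–76 m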